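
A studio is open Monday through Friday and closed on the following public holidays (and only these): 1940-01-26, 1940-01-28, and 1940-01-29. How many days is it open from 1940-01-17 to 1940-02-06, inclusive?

1940-01-17 is a Wednesday.
That's 21 days from start to end, counting both.
21 = 7 × 3, so the span is exactly 3 full weeks.
Each full week contributes 5 weekdays (Mon–Fri): 3 × 5 = 15.
Holidays: 1940-01-26 (Fri); 1940-01-28 (Sun); 1940-01-29 (Mon).
2 of the 3 holidays fall on weekdays; the rest are weekends and were already excluded.
Business days: 15 − 2 = 13.

13 business days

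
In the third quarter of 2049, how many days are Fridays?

Jul 1, 2049 is a Thursday.
From Jul 1, 2049 to Sep 30, 2049 is 92 days inclusive.
92 = 7 × 13 + 1, so there are 13 full weeks plus 1 extra day.
Each full week contributes one Friday: 13 so far.
The 1 extra day is Thursday — none qualify.
Total: 13 + 0 = 13.

13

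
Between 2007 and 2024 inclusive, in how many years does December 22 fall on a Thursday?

Day of week of December 22 in each year:
2007: Sat, 2008: Mon, 2009: Tue, 2010: Wed, 2011: Thu ✓, 2012: Sat, 2013: Sun, 2014: Mon, 2015: Tue, 2016: Thu ✓, 2017: Fri, 2018: Sat, 2019: Sun, 2020: Tue, 2021: Wed, 2022: Thu ✓, 2023: Fri, 2024: Sun
Thursdays: 2011, 2016, 2022.

3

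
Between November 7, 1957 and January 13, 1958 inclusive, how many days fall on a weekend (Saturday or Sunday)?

20

November 7, 1957 is a Thursday.
From November 7, 1957 to January 13, 1958 is 68 days inclusive.
68 = 7 × 9 + 5, so there are 9 full weeks plus 5 extra days.
Each full week contributes 2 weekend days (Sat, Sun): 9 × 2 = 18.
The 5 extra days are Thursday, Friday, Saturday, Sunday, Monday — 2 of them qualify.
Total: 18 + 2 = 20.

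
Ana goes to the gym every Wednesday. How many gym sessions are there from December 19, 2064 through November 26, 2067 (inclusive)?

December 19, 2064 is a Friday.
The range spans 1073 days (inclusive of both endpoints).
1073 = 7 × 153 + 2, so there are 153 full weeks plus 2 extra days.
Each full week contributes one Wednesday: 153 so far.
The 2 extra days are Friday, Saturday — none qualify.
Total: 153 + 0 = 153.

153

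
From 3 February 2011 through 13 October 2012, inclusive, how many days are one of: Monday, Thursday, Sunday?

265

3 February 2011 is a Thursday.
The range spans 619 days (inclusive of both endpoints).
619 = 7 × 88 + 3, so there are 88 full weeks plus 3 extra days.
Each full week contributes 3 days from the set (Mon, Thu, Sun): 88 × 3 = 264.
The 3 extra days are Thu, Fri, Sat — 1 of them qualifies.
Total: 264 + 1 = 265.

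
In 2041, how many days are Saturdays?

52

Jan 1, 2041 is a Tuesday.
That's 365 days from start to end, counting both.
365 = 7 × 52 + 1, so there are 52 full weeks plus 1 extra day.
Each full week contributes one Saturday: 52 so far.
The 1 extra day is Tuesday — none qualify.
Total: 52 + 0 = 52.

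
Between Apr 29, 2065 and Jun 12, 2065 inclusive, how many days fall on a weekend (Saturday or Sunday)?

Apr 29, 2065 is a Wednesday.
The range spans 45 days (inclusive of both endpoints).
45 = 7 × 6 + 3, so there are 6 full weeks plus 3 extra days.
Each full week contributes 2 weekend days (Sat, Sun): 6 × 2 = 12.
The 3 extra days are Wed, Thu, Fri — none qualify.
Total: 12 + 0 = 12.

12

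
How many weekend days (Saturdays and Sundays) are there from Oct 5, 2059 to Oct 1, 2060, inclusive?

103

Oct 5, 2059 is a Sunday.
From Oct 5, 2059 to Oct 1, 2060 is 363 days inclusive.
363 = 7 × 51 + 6, so there are 51 full weeks plus 6 extra days.
Each full week contributes 2 weekend days (Sat, Sun): 51 × 2 = 102.
The 6 extra days are Sunday, Monday, Tuesday, Wednesday, Thursday, Friday — 1 of them qualifies.
Total: 102 + 1 = 103.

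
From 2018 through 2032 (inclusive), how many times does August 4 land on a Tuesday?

2

Day of week of August 4 in each year:
2018: Sat, 2019: Sun, 2020: Tue ✓, 2021: Wed, 2022: Thu, 2023: Fri, 2024: Sun, 2025: Mon, 2026: Tue ✓, 2027: Wed, 2028: Fri, 2029: Sat, 2030: Sun, 2031: Mon, 2032: Wed
Tuesdays: 2020, 2026.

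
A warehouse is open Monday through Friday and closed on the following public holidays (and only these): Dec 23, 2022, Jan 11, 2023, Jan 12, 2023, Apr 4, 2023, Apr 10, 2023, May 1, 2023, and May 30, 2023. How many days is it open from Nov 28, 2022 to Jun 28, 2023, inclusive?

Nov 28, 2022 is a Monday.
The range spans 213 days (inclusive of both endpoints).
213 = 7 × 30 + 3, so there are 30 full weeks plus 3 extra days.
Each full week contributes 5 weekdays (Mon–Fri): 30 × 5 = 150.
The 3 extra days are Mon, Tue, Wed — 3 of them qualify.
Total: 150 + 3 = 153.
Holidays: Dec 23, 2022 (Fri); Jan 11, 2023 (Wed); Jan 12, 2023 (Thu); Apr 4, 2023 (Tue); Apr 10, 2023 (Mon); May 1, 2023 (Mon); May 30, 2023 (Tue).
All 7 holidays fall on weekdays, so subtract 7.
Business days: 153 − 7 = 146.

146 business days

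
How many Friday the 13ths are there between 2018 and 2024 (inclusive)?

12

Friday-the-13ths by year:
2018: Apr, Jul
2019: Sep, Dec
2020: Mar, Nov
2021: Aug
2022: May
2023: Jan, Oct
2024: Sep, Dec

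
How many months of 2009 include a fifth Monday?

4

A month has five Mondays exactly when Monday falls within its first (length − 28) days.
Jan: 31 days, starts Thu → 5 of Thu, Fri, Sat
Feb: 28 days, starts Sun → 5 of (none)
Mar: 31 days, starts Sun → 5 of Sun, Mon, Tue ✓
Apr: 30 days, starts Wed → 5 of Wed, Thu
May: 31 days, starts Fri → 5 of Fri, Sat, Sun
Jun: 30 days, starts Mon → 5 of Mon, Tue ✓
Jul: 31 days, starts Wed → 5 of Wed, Thu, Fri
Aug: 31 days, starts Sat → 5 of Sat, Sun, Mon ✓
Sep: 30 days, starts Tue → 5 of Tue, Wed
Oct: 31 days, starts Thu → 5 of Thu, Fri, Sat
Nov: 30 days, starts Sun → 5 of Sun, Mon ✓
Dec: 31 days, starts Tue → 5 of Tue, Wed, Thu
Months with five Mondays: Mar, Jun, Aug, Nov.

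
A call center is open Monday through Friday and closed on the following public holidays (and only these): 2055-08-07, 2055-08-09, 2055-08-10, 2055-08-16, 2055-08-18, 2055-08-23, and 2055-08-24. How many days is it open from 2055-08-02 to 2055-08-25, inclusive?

12

2055-08-02 is a Monday.
The range spans 24 days (inclusive of both endpoints).
24 = 7 × 3 + 3, so there are 3 full weeks plus 3 extra days.
Each full week contributes 5 weekdays (Mon–Fri): 3 × 5 = 15.
The 3 extra days are Mon, Tue, Wed — 3 of them qualify.
Total: 15 + 3 = 18.
Holidays: 2055-08-07 (Sat); 2055-08-09 (Mon); 2055-08-10 (Tue); 2055-08-16 (Mon); 2055-08-18 (Wed); 2055-08-23 (Mon); 2055-08-24 (Tue).
6 of the 7 holidays fall on weekdays; the rest are weekends and were already excluded.
Business days: 18 − 6 = 12.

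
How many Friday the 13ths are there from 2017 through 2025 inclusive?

15

Friday-the-13ths by year:
2017: Jan, Oct
2018: Apr, Jul
2019: Sep, Dec
2020: Mar, Nov
2021: Aug
2022: May
2023: Jan, Oct
2024: Sep, Dec
2025: Jun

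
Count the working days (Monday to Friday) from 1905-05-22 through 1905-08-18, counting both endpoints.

1905-05-22 is a Monday.
The range spans 89 days (inclusive of both endpoints).
89 = 7 × 12 + 5, so there are 12 full weeks plus 5 extra days.
Each full week contributes 5 weekdays (Mon–Fri): 12 × 5 = 60.
The 5 extra days are Mon, Tue, Wed, Thu, Fri — 5 of them qualify.
Total: 60 + 5 = 65.

65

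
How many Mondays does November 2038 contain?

5

November 1, 2038 is a Monday.
From November 1, 2038 to November 30, 2038 is 30 days inclusive.
30 = 7 × 4 + 2, so there are 4 full weeks plus 2 extra days.
Each full week contributes one Monday: 4 so far.
The 2 extra days are Monday, Tuesday — 1 of them qualifies.
Total: 4 + 1 = 5.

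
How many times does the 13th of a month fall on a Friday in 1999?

The 13th falls on a Friday when the month's 13th has weekday Fri.
Jan 13 is Wed; Feb 13 is Sat; Mar 13 is Sat; Apr 13 is Tue; May 13 is Thu; Jun 13 is Sun; Jul 13 is Tue; Aug 13 is Fri ✓; Sep 13 is Mon; Oct 13 is Wed; Nov 13 is Sat; Dec 13 is Mon.
Friday the 13ths: Aug.

1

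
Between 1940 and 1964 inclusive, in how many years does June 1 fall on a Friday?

Day of week of June 1 in each year:
1940: Sat, 1941: Sun, 1942: Mon, 1943: Tue, 1944: Thu, 1945: Fri ✓, 1946: Sat, 1947: Sun, 1948: Tue, 1949: Wed, 1950: Thu, 1951: Fri ✓, 1952: Sun, 1953: Mon, 1954: Tue, 1955: Wed, 1956: Fri ✓, 1957: Sat, 1958: Sun, 1959: Mon, 1960: Wed, 1961: Thu, 1962: Fri ✓, 1963: Sat, 1964: Mon
Fridays: 1945, 1951, 1956, 1962.

4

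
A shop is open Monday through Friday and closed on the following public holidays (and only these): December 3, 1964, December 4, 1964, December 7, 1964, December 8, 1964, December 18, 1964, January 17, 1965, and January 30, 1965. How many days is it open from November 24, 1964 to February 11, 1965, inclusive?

November 24, 1964 is a Tuesday.
The range spans 80 days (inclusive of both endpoints).
80 = 7 × 11 + 3, so there are 11 full weeks plus 3 extra days.
Each full week contributes 5 weekdays (Mon–Fri): 11 × 5 = 55.
The 3 extra days are Tue, Wed, Thu — 3 of them qualify.
Total: 55 + 3 = 58.
Holidays: December 3, 1964 (Thu); December 4, 1964 (Fri); December 7, 1964 (Mon); December 8, 1964 (Tue); December 18, 1964 (Fri); January 17, 1965 (Sun); January 30, 1965 (Sat).
5 of the 7 holidays fall on weekdays; the rest are weekends and were already excluded.
Business days: 58 − 5 = 53.

53 working days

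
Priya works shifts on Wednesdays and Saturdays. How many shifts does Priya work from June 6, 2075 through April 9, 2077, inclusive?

June 6, 2075 is a Thursday.
That's 674 days from start to end, counting both.
674 = 7 × 96 + 2, so there are 96 full weeks plus 2 extra days.
Each full week contributes 2 days from the set (Wed, Sat): 96 × 2 = 192.
The 2 extra days are Thu, Fri — none qualify.
Total: 192 + 0 = 192.

192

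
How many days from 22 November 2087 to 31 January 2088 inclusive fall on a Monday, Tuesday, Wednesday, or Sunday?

22 November 2087 is a Saturday.
That's 71 days from start to end, counting both.
71 = 7 × 10 + 1, so there are 10 full weeks plus 1 extra day.
Each full week contributes 4 days from the set (Mon, Tue, Wed, Sun): 10 × 4 = 40.
The 1 extra day is Sat — none qualify.
Total: 40 + 0 = 40.

40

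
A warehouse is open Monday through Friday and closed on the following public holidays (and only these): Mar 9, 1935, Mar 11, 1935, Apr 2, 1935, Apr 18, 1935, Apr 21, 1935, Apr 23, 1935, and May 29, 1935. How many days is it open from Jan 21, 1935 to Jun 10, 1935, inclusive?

96

Jan 21, 1935 is a Monday.
From Jan 21, 1935 to Jun 10, 1935 is 141 days inclusive.
141 = 7 × 20 + 1, so there are 20 full weeks plus 1 extra day.
Each full week contributes 5 weekdays (Mon–Fri): 20 × 5 = 100.
The 1 extra day is Monday — 1 of them qualifies.
Total: 100 + 1 = 101.
Holidays: Mar 9, 1935 (Sat); Mar 11, 1935 (Mon); Apr 2, 1935 (Tue); Apr 18, 1935 (Thu); Apr 21, 1935 (Sun); Apr 23, 1935 (Tue); May 29, 1935 (Wed).
5 of the 7 holidays fall on weekdays; the rest are weekends and were already excluded.
Business days: 101 − 5 = 96.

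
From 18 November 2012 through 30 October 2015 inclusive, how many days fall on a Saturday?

153 Saturdays

18 November 2012 is a Sunday.
From 18 November 2012 to 30 October 2015 is 1077 days inclusive.
1077 = 7 × 153 + 6, so there are 153 full weeks plus 6 extra days.
Each full week contributes one Saturday: 153 so far.
The 6 extra days are Sun, Mon, Tue, Wed, Thu, Fri — none qualify.
Total: 153 + 0 = 153.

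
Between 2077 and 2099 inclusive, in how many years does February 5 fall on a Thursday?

Day of week of February 5 in each year:
2077: Fri, 2078: Sat, 2079: Sun, 2080: Mon, 2081: Wed, 2082: Thu ✓, 2083: Fri, 2084: Sat, 2085: Mon, 2086: Tue, 2087: Wed, 2088: Thu ✓, 2089: Sat, 2090: Sun, 2091: Mon, 2092: Tue, 2093: Thu ✓, 2094: Fri, 2095: Sat, 2096: Sun, 2097: Tue, 2098: Wed, 2099: Thu ✓
Thursdays: 2082, 2088, 2093, 2099.

4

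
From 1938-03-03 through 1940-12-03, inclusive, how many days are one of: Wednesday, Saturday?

287

1938-03-03 is a Thursday.
From 1938-03-03 to 1940-12-03 is 1007 days inclusive.
1007 = 7 × 143 + 6, so there are 143 full weeks plus 6 extra days.
Each full week contributes 2 days from the set (Wed, Sat): 143 × 2 = 286.
The 6 extra days are Thu, Fri, Sat, Sun, Mon, Tue — 1 of them qualifies.
Total: 286 + 1 = 287.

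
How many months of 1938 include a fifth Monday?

4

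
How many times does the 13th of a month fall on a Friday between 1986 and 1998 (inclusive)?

Friday-the-13ths by year:
1986: Jun
1987: Feb, Mar, Nov
1988: May
1989: Jan, Oct
1990: Apr, Jul
1991: Sep, Dec
1992: Mar, Nov
1993: Aug
1994: May
1995: Jan, Oct
1996: Sep, Dec
1997: Jun
1998: Feb, Mar, Nov

23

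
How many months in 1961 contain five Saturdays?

A month has five Saturdays exactly when Saturday falls within its first (length − 28) days.
Jan: 31 days, starts Sun → 5 of Sun, Mon, Tue
Feb: 28 days, starts Wed → 5 of (none)
Mar: 31 days, starts Wed → 5 of Wed, Thu, Fri
Apr: 30 days, starts Sat → 5 of Sat, Sun ✓
May: 31 days, starts Mon → 5 of Mon, Tue, Wed
Jun: 30 days, starts Thu → 5 of Thu, Fri
Jul: 31 days, starts Sat → 5 of Sat, Sun, Mon ✓
Aug: 31 days, starts Tue → 5 of Tue, Wed, Thu
Sep: 30 days, starts Fri → 5 of Fri, Sat ✓
Oct: 31 days, starts Sun → 5 of Sun, Mon, Tue
Nov: 30 days, starts Wed → 5 of Wed, Thu
Dec: 31 days, starts Fri → 5 of Fri, Sat, Sun ✓
Months with five Saturdays: Apr, Jul, Sep, Dec.

4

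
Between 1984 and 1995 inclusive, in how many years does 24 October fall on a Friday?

Day of week of October 24 in each year:
1984: Wed, 1985: Thu, 1986: Fri ✓, 1987: Sat, 1988: Mon, 1989: Tue, 1990: Wed, 1991: Thu, 1992: Sat, 1993: Sun, 1994: Mon, 1995: Tue
Fridays: 1986.

1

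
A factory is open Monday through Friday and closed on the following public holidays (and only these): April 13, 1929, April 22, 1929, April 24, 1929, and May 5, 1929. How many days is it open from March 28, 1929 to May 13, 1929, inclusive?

31

March 28, 1929 is a Thursday.
That's 47 days from start to end, counting both.
47 = 7 × 6 + 5, so there are 6 full weeks plus 5 extra days.
Each full week contributes 5 weekdays (Mon–Fri): 6 × 5 = 30.
The 5 extra days are Thu, Fri, Sat, Sun, Mon — 3 of them qualify.
Total: 30 + 3 = 33.
Holidays: April 13, 1929 (Sat); April 22, 1929 (Mon); April 24, 1929 (Wed); May 5, 1929 (Sun).
2 of the 4 holidays fall on weekdays; the rest are weekends and were already excluded.
Business days: 33 − 2 = 31.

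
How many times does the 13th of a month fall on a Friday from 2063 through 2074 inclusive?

22

Friday-the-13ths by year:
2063: Apr, Jul
2064: Jun
2065: Feb, Mar, Nov
2066: Aug
2067: May
2068: Jan, Apr, Jul
2069: Sep, Dec
2070: Jun
2071: Feb, Mar, Nov
2072: May
2073: Jan, Oct
2074: Apr, Jul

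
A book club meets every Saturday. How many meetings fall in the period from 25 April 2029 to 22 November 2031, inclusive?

25 April 2029 is a Wednesday.
The range spans 942 days (inclusive of both endpoints).
942 = 7 × 134 + 4, so there are 134 full weeks plus 4 extra days.
Each full week contributes one Saturday: 134 so far.
The 4 extra days are Wednesday, Thursday, Friday, Saturday — 1 of them qualifies.
Total: 134 + 1 = 135.

135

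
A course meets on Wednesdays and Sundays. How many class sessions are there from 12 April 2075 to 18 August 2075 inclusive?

37

12 April 2075 is a Friday.
From 12 April 2075 to 18 August 2075 is 129 days inclusive.
129 = 7 × 18 + 3, so there are 18 full weeks plus 3 extra days.
Each full week contributes 2 days from the set (Wed, Sun): 18 × 2 = 36.
The 3 extra days are Friday, Saturday, Sunday — 1 of them qualifies.
Total: 36 + 1 = 37.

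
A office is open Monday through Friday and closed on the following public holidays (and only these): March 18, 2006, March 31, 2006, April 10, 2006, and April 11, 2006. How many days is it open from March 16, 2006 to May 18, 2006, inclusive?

March 16, 2006 is a Thursday.
That's 64 days from start to end, counting both.
64 = 7 × 9 + 1, so there are 9 full weeks plus 1 extra day.
Each full week contributes 5 weekdays (Mon–Fri): 9 × 5 = 45.
The 1 extra day is Thursday — 1 of them qualifies.
Total: 45 + 1 = 46.
Holidays: March 18, 2006 (Sat); March 31, 2006 (Fri); April 10, 2006 (Mon); April 11, 2006 (Tue).
3 of the 4 holidays fall on weekdays; the rest are weekends and were already excluded.
Business days: 46 − 3 = 43.

43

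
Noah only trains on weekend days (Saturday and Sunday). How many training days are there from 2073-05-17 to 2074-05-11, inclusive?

2073-05-17 is a Wednesday.
From 2073-05-17 to 2074-05-11 is 360 days inclusive.
360 = 7 × 51 + 3, so there are 51 full weeks plus 3 extra days.
Each full week contributes 2 weekend days (Sat, Sun): 51 × 2 = 102.
The 3 extra days are Wednesday, Thursday, Friday — none qualify.
Total: 102 + 0 = 102.

102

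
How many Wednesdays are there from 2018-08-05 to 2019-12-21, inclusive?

2018-08-05 is a Sunday.
From 2018-08-05 to 2019-12-21 is 504 days inclusive.
504 = 7 × 72, so the span is exactly 72 full weeks.
Each full week contributes one Wednesday: 72 so far.

72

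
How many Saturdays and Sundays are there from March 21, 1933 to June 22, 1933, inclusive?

March 21, 1933 is a Tuesday.
From March 21, 1933 to June 22, 1933 is 94 days inclusive.
94 = 7 × 13 + 3, so there are 13 full weeks plus 3 extra days.
Each full week contributes 2 weekend days (Sat, Sun): 13 × 2 = 26.
The 3 extra days are Tuesday, Wednesday, Thursday — none qualify.
Total: 26 + 0 = 26.

26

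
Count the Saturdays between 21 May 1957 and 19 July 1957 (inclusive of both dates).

8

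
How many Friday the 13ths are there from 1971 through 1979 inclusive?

14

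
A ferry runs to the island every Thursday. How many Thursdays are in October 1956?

1 October 1956 is a Monday.
The range spans 31 days (inclusive of both endpoints).
31 = 7 × 4 + 3, so there are 4 full weeks plus 3 extra days.
Each full week contributes one Thursday: 4 so far.
The 3 extra days are Monday, Tuesday, Wednesday — none qualify.
Total: 4 + 0 = 4.

4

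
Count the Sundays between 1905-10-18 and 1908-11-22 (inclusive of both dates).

162 Sundays

1905-10-18 is a Wednesday.
That's 1132 days from start to end, counting both.
1132 = 7 × 161 + 5, so there are 161 full weeks plus 5 extra days.
Each full week contributes one Sunday: 161 so far.
The 5 extra days are Wed, Thu, Fri, Sat, Sun — 1 of them qualifies.
Total: 161 + 1 = 162.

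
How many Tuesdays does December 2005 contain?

4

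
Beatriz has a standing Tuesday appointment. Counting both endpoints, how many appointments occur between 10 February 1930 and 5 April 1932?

10 February 1930 is a Monday.
That's 786 days from start to end, counting both.
786 = 7 × 112 + 2, so there are 112 full weeks plus 2 extra days.
Each full week contributes one Tuesday: 112 so far.
The 2 extra days are Monday, Tuesday — 1 of them qualifies.
Total: 112 + 1 = 113.

113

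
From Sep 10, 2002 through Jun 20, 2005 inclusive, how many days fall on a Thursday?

145

Sep 10, 2002 is a Tuesday.
From Sep 10, 2002 to Jun 20, 2005 is 1015 days inclusive.
1015 = 7 × 145, so the span is exactly 145 full weeks.
Each full week contributes one Thursday: 145 so far.
Total: 145.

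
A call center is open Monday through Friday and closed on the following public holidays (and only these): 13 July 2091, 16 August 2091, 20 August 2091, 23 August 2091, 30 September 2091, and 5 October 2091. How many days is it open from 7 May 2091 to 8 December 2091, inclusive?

150

7 May 2091 is a Monday.
From 7 May 2091 to 8 December 2091 is 216 days inclusive.
216 = 7 × 30 + 6, so there are 30 full weeks plus 6 extra days.
Each full week contributes 5 weekdays (Mon–Fri): 30 × 5 = 150.
The 6 extra days are Mon, Tue, Wed, Thu, Fri, Sat — 5 of them qualify.
Total: 150 + 5 = 155.
Holidays: 13 July 2091 (Fri); 16 August 2091 (Thu); 20 August 2091 (Mon); 23 August 2091 (Thu); 30 September 2091 (Sun); 5 October 2091 (Fri).
5 of the 6 holidays fall on weekdays; the rest are weekends and were already excluded.
Business days: 155 − 5 = 150.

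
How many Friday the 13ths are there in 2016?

1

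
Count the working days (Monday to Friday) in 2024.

January 1, 2024 is a Monday.
That's 366 days from start to end, counting both.
366 = 7 × 52 + 2, so there are 52 full weeks plus 2 extra days.
Each full week contributes 5 weekdays (Mon–Fri): 52 × 5 = 260.
The 2 extra days are Mon, Tue — 2 of them qualify.
Total: 260 + 2 = 262.

262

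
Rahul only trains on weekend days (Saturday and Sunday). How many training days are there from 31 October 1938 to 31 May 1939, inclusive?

31 October 1938 is a Monday.
The range spans 213 days (inclusive of both endpoints).
213 = 7 × 30 + 3, so there are 30 full weeks plus 3 extra days.
Each full week contributes 2 weekend days (Sat, Sun): 30 × 2 = 60.
The 3 extra days are Mon, Tue, Wed — none qualify.
Total: 60 + 0 = 60.

60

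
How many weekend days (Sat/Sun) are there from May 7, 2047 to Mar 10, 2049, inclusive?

May 7, 2047 is a Tuesday.
The range spans 674 days (inclusive of both endpoints).
674 = 7 × 96 + 2, so there are 96 full weeks plus 2 extra days.
Each full week contributes 2 weekend days (Sat, Sun): 96 × 2 = 192.
The 2 extra days are Tue, Wed — none qualify.
Total: 192 + 0 = 192.

192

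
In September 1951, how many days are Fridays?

4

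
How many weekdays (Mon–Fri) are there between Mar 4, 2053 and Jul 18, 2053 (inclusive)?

Mar 4, 2053 is a Tuesday.
That's 137 days from start to end, counting both.
137 = 7 × 19 + 4, so there are 19 full weeks plus 4 extra days.
Each full week contributes 5 weekdays (Mon–Fri): 19 × 5 = 95.
The 4 extra days are Tuesday, Wednesday, Thursday, Friday — 4 of them qualify.
Total: 95 + 4 = 99.

99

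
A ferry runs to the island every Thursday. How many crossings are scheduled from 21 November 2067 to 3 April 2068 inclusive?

19 Thursdays

21 November 2067 is a Monday.
That's 135 days from start to end, counting both.
135 = 7 × 19 + 2, so there are 19 full weeks plus 2 extra days.
Each full week contributes one Thursday: 19 so far.
The 2 extra days are Mon, Tue — none qualify.
Total: 19 + 0 = 19.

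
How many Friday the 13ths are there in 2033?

1

The 13th falls on a Friday when the month's 13th has weekday Fri.
Jan 13 is Thu; Feb 13 is Sun; Mar 13 is Sun; Apr 13 is Wed; May 13 is Fri ✓; Jun 13 is Mon; Jul 13 is Wed; Aug 13 is Sat; Sep 13 is Tue; Oct 13 is Thu; Nov 13 is Sun; Dec 13 is Tue.
Friday the 13ths: May.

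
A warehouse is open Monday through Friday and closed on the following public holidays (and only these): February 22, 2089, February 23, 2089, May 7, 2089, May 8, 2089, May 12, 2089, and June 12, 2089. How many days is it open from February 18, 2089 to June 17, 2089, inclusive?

83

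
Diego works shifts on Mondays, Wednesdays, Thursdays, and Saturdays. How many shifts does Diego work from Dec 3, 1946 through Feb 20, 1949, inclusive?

Dec 3, 1946 is a Tuesday.
From Dec 3, 1946 to Feb 20, 1949 is 811 days inclusive.
811 = 7 × 115 + 6, so there are 115 full weeks plus 6 extra days.
Each full week contributes 4 days from the set (Mon, Wed, Thu, Sat): 115 × 4 = 460.
The 6 extra days are Tuesday, Wednesday, Thursday, Friday, Saturday, Sunday — 3 of them qualify.
Total: 460 + 3 = 463.

463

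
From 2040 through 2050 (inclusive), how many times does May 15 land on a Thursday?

Day of week of May 15 in each year:
2040: Tue, 2041: Wed, 2042: Thu ✓, 2043: Fri, 2044: Sun, 2045: Mon, 2046: Tue, 2047: Wed, 2048: Fri, 2049: Sat, 2050: Sun
Thursdays: 2042.

1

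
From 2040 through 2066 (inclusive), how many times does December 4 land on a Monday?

Day of week of December 4 in each year:
2040: Tue, 2041: Wed, 2042: Thu, 2043: Fri, 2044: Sun, 2045: Mon ✓, 2046: Tue, 2047: Wed, 2048: Fri, 2049: Sat, 2050: Sun, 2051: Mon ✓, 2052: Wed, 2053: Thu, 2054: Fri, 2055: Sat, 2056: Mon ✓, 2057: Tue, 2058: Wed, 2059: Thu, 2060: Sat, 2061: Sun, 2062: Mon ✓, 2063: Tue, 2064: Thu, 2065: Fri, 2066: Sat
Mondays: 2045, 2051, 2056, 2062.

4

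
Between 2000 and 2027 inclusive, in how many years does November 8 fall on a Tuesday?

4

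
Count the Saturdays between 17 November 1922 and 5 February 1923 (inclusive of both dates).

12 Saturdays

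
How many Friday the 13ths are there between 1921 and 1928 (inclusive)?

Friday-the-13ths by year:
1921: May
1922: Jan, Oct
1923: Apr, Jul
1924: Jun
1925: Feb, Mar, Nov
1926: Aug
1927: May
1928: Jan, Apr, Jul

14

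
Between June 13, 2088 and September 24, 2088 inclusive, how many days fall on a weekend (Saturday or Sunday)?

29

June 13, 2088 is a Sunday.
That's 104 days from start to end, counting both.
104 = 7 × 14 + 6, so there are 14 full weeks plus 6 extra days.
Each full week contributes 2 weekend days (Sat, Sun): 14 × 2 = 28.
The 6 extra days are Sunday, Monday, Tuesday, Wednesday, Thursday, Friday — 1 of them qualifies.
Total: 28 + 1 = 29.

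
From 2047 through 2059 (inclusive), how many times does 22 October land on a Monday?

1

Day of week of October 22 in each year:
2047: Tue, 2048: Thu, 2049: Fri, 2050: Sat, 2051: Sun, 2052: Tue, 2053: Wed, 2054: Thu, 2055: Fri, 2056: Sun, 2057: Mon ✓, 2058: Tue, 2059: Wed
Mondays: 2057.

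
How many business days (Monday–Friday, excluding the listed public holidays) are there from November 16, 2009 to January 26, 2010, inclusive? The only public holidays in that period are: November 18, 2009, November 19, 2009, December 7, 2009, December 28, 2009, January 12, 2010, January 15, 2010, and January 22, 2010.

November 16, 2009 is a Monday.
The range spans 72 days (inclusive of both endpoints).
72 = 7 × 10 + 2, so there are 10 full weeks plus 2 extra days.
Each full week contributes 5 weekdays (Mon–Fri): 10 × 5 = 50.
The 2 extra days are Monday, Tuesday — 2 of them qualify.
Total: 50 + 2 = 52.
Holidays: November 18, 2009 (Wed); November 19, 2009 (Thu); December 7, 2009 (Mon); December 28, 2009 (Mon); January 12, 2010 (Tue); January 15, 2010 (Fri); January 22, 2010 (Fri).
All 7 holidays fall on weekdays, so subtract 7.
Business days: 52 − 7 = 45.

45 business days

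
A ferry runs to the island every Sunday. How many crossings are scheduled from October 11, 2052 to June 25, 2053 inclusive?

October 11, 2052 is a Friday.
From October 11, 2052 to June 25, 2053 is 258 days inclusive.
258 = 7 × 36 + 6, so there are 36 full weeks plus 6 extra days.
Each full week contributes one Sunday: 36 so far.
The 6 extra days are Fri, Sat, Sun, Mon, Tue, Wed — 1 of them qualifies.
Total: 36 + 1 = 37.

37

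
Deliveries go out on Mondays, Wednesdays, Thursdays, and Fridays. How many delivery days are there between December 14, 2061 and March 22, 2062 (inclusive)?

December 14, 2061 is a Wednesday.
The range spans 99 days (inclusive of both endpoints).
99 = 7 × 14 + 1, so there are 14 full weeks plus 1 extra day.
Each full week contributes 4 days from the set (Mon, Wed, Thu, Fri): 14 × 4 = 56.
The 1 extra day is Wed — 1 of them qualifies.
Total: 56 + 1 = 57.

57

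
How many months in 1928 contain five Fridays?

4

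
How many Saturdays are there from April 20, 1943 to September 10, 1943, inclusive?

April 20, 1943 is a Tuesday.
From April 20, 1943 to September 10, 1943 is 144 days inclusive.
144 = 7 × 20 + 4, so there are 20 full weeks plus 4 extra days.
Each full week contributes one Saturday: 20 so far.
The 4 extra days are Tuesday, Wednesday, Thursday, Friday — none qualify.
Total: 20 + 0 = 20.

20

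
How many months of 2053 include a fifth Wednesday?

A month has five Wednesdays exactly when Wednesday falls within its first (length − 28) days.
Jan: 31 days, starts Wed → 5 of Wed, Thu, Fri ✓
Feb: 28 days, starts Sat → 5 of (none)
Mar: 31 days, starts Sat → 5 of Sat, Sun, Mon
Apr: 30 days, starts Tue → 5 of Tue, Wed ✓
May: 31 days, starts Thu → 5 of Thu, Fri, Sat
Jun: 30 days, starts Sun → 5 of Sun, Mon
Jul: 31 days, starts Tue → 5 of Tue, Wed, Thu ✓
Aug: 31 days, starts Fri → 5 of Fri, Sat, Sun
Sep: 30 days, starts Mon → 5 of Mon, Tue
Oct: 31 days, starts Wed → 5 of Wed, Thu, Fri ✓
Nov: 30 days, starts Sat → 5 of Sat, Sun
Dec: 31 days, starts Mon → 5 of Mon, Tue, Wed ✓
Months with five Wednesdays: Jan, Apr, Jul, Oct, Dec.

5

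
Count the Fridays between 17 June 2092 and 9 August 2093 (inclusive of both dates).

17 June 2092 is a Tuesday.
The range spans 419 days (inclusive of both endpoints).
419 = 7 × 59 + 6, so there are 59 full weeks plus 6 extra days.
Each full week contributes one Friday: 59 so far.
The 6 extra days are Tue, Wed, Thu, Fri, Sat, Sun — 1 of them qualifies.
Total: 59 + 1 = 60.

60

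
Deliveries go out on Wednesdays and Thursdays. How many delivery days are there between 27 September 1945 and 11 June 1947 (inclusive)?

178

27 September 1945 is a Thursday.
The range spans 623 days (inclusive of both endpoints).
623 = 7 × 89, so the span is exactly 89 full weeks.
Each full week contributes 2 days from the set (Wed, Thu): 89 × 2 = 178.
Total: 178.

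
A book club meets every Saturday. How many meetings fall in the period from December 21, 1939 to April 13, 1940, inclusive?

December 21, 1939 is a Thursday.
That's 115 days from start to end, counting both.
115 = 7 × 16 + 3, so there are 16 full weeks plus 3 extra days.
Each full week contributes one Saturday: 16 so far.
The 3 extra days are Thursday, Friday, Saturday — 1 of them qualifies.
Total: 16 + 1 = 17.

17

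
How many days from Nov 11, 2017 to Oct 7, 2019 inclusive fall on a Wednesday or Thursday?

Nov 11, 2017 is a Saturday.
That's 696 days from start to end, counting both.
696 = 7 × 99 + 3, so there are 99 full weeks plus 3 extra days.
Each full week contributes 2 days from the set (Wed, Thu): 99 × 2 = 198.
The 3 extra days are Sat, Sun, Mon — none qualify.
Total: 198 + 0 = 198.

198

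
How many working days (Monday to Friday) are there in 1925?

January 1, 1925 is a Thursday.
The range spans 365 days (inclusive of both endpoints).
365 = 7 × 52 + 1, so there are 52 full weeks plus 1 extra day.
Each full week contributes 5 weekdays (Mon–Fri): 52 × 5 = 260.
The 1 extra day is Thursday — 1 of them qualifies.
Total: 260 + 1 = 261.

261 weekdays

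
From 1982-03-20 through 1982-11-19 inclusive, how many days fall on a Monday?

1982-03-20 is a Saturday.
From 1982-03-20 to 1982-11-19 is 245 days inclusive.
245 = 7 × 35, so the span is exactly 35 full weeks.
Each full week contributes one Monday: 35 so far.

35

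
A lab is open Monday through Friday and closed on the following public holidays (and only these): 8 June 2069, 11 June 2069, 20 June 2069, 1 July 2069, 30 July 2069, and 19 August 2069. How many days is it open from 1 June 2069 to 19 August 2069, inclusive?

51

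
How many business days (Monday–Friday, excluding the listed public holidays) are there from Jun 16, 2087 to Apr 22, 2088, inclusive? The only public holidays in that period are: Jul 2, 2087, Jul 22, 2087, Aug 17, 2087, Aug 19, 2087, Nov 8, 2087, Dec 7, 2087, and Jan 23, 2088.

Jun 16, 2087 is a Monday.
That's 312 days from start to end, counting both.
312 = 7 × 44 + 4, so there are 44 full weeks plus 4 extra days.
Each full week contributes 5 weekdays (Mon–Fri): 44 × 5 = 220.
The 4 extra days are Mon, Tue, Wed, Thu — 4 of them qualify.
Total: 220 + 4 = 224.
Holidays: Jul 2, 2087 (Wed); Jul 22, 2087 (Tue); Aug 17, 2087 (Sun); Aug 19, 2087 (Tue); Nov 8, 2087 (Sat); Dec 7, 2087 (Sun); Jan 23, 2088 (Fri).
4 of the 7 holidays fall on weekdays; the rest are weekends and were already excluded.
Business days: 224 − 4 = 220.

220 business days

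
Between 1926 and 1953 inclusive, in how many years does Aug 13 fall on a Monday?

Day of week of August 13 in each year:
1926: Fri, 1927: Sat, 1928: Mon ✓, 1929: Tue, 1930: Wed, 1931: Thu, 1932: Sat, 1933: Sun, 1934: Mon ✓, 1935: Tue, 1936: Thu, 1937: Fri, 1938: Sat, 1939: Sun, 1940: Tue, 1941: Wed, 1942: Thu, 1943: Fri, 1944: Sun, 1945: Mon ✓, 1946: Tue, 1947: Wed, 1948: Fri, 1949: Sat, 1950: Sun, 1951: Mon ✓, 1952: Wed, 1953: Thu
Mondays: 1928, 1934, 1945, 1951.

4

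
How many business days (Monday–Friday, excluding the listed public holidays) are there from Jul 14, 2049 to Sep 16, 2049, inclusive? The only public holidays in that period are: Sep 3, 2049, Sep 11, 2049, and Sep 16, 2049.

Jul 14, 2049 is a Wednesday.
The range spans 65 days (inclusive of both endpoints).
65 = 7 × 9 + 2, so there are 9 full weeks plus 2 extra days.
Each full week contributes 5 weekdays (Mon–Fri): 9 × 5 = 45.
The 2 extra days are Wednesday, Thursday — 2 of them qualify.
Total: 45 + 2 = 47.
Holidays: Sep 3, 2049 (Fri); Sep 11, 2049 (Sat); Sep 16, 2049 (Thu).
2 of the 3 holidays fall on weekdays; the rest are weekends and were already excluded.
Business days: 47 − 2 = 45.

45 business days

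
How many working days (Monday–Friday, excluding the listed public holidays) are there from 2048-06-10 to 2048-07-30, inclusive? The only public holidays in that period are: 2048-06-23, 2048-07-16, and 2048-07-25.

35

2048-06-10 is a Wednesday.
The range spans 51 days (inclusive of both endpoints).
51 = 7 × 7 + 2, so there are 7 full weeks plus 2 extra days.
Each full week contributes 5 weekdays (Mon–Fri): 7 × 5 = 35.
The 2 extra days are Wednesday, Thursday — 2 of them qualify.
Total: 35 + 2 = 37.
Holidays: 2048-06-23 (Tue); 2048-07-16 (Thu); 2048-07-25 (Sat).
2 of the 3 holidays fall on weekdays; the rest are weekends and were already excluded.
Business days: 37 − 2 = 35.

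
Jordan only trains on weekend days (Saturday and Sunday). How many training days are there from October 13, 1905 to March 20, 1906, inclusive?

46

October 13, 1905 is a Friday.
That's 159 days from start to end, counting both.
159 = 7 × 22 + 5, so there are 22 full weeks plus 5 extra days.
Each full week contributes 2 weekend days (Sat, Sun): 22 × 2 = 44.
The 5 extra days are Fri, Sat, Sun, Mon, Tue — 2 of them qualify.
Total: 44 + 2 = 46.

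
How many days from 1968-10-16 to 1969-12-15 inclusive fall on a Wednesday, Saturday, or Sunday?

1968-10-16 is a Wednesday.
That's 426 days from start to end, counting both.
426 = 7 × 60 + 6, so there are 60 full weeks plus 6 extra days.
Each full week contributes 3 days from the set (Wed, Sat, Sun): 60 × 3 = 180.
The 6 extra days are Wednesday, Thursday, Friday, Saturday, Sunday, Monday — 3 of them qualify.
Total: 180 + 3 = 183.

183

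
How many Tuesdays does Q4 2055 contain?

Oct 1, 2055 is a Friday.
From Oct 1, 2055 to Dec 31, 2055 is 92 days inclusive.
92 = 7 × 13 + 1, so there are 13 full weeks plus 1 extra day.
Each full week contributes one Tuesday: 13 so far.
The 1 extra day is Fri — none qualify.
Total: 13 + 0 = 13.

13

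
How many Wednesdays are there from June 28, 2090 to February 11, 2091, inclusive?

33

June 28, 2090 is a Wednesday.
From June 28, 2090 to February 11, 2091 is 229 days inclusive.
229 = 7 × 32 + 5, so there are 32 full weeks plus 5 extra days.
Each full week contributes one Wednesday: 32 so far.
The 5 extra days are Wednesday, Thursday, Friday, Saturday, Sunday — 1 of them qualifies.
Total: 32 + 1 = 33.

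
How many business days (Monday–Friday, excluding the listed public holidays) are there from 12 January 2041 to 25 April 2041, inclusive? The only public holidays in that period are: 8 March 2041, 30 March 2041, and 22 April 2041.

72 business days

12 January 2041 is a Saturday.
That's 104 days from start to end, counting both.
104 = 7 × 14 + 6, so there are 14 full weeks plus 6 extra days.
Each full week contributes 5 weekdays (Mon–Fri): 14 × 5 = 70.
The 6 extra days are Saturday, Sunday, Monday, Tuesday, Wednesday, Thursday — 4 of them qualify.
Total: 70 + 4 = 74.
Holidays: 8 March 2041 (Fri); 30 March 2041 (Sat); 22 April 2041 (Mon).
2 of the 3 holidays fall on weekdays; the rest are weekends and were already excluded.
Business days: 74 − 2 = 72.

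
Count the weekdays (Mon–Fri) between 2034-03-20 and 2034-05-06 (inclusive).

2034-03-20 is a Monday.
The range spans 48 days (inclusive of both endpoints).
48 = 7 × 6 + 6, so there are 6 full weeks plus 6 extra days.
Each full week contributes 5 weekdays (Mon–Fri): 6 × 5 = 30.
The 6 extra days are Mon, Tue, Wed, Thu, Fri, Sat — 5 of them qualify.
Total: 30 + 5 = 35.

35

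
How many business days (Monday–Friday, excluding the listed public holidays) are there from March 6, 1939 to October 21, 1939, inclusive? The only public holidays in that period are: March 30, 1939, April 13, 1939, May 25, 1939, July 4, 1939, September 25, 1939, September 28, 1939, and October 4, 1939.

158 business days

March 6, 1939 is a Monday.
The range spans 230 days (inclusive of both endpoints).
230 = 7 × 32 + 6, so there are 32 full weeks plus 6 extra days.
Each full week contributes 5 weekdays (Mon–Fri): 32 × 5 = 160.
The 6 extra days are Mon, Tue, Wed, Thu, Fri, Sat — 5 of them qualify.
Total: 160 + 5 = 165.
Holidays: March 30, 1939 (Thu); April 13, 1939 (Thu); May 25, 1939 (Thu); July 4, 1939 (Tue); September 25, 1939 (Mon); September 28, 1939 (Thu); October 4, 1939 (Wed).
All 7 holidays fall on weekdays, so subtract 7.
Business days: 165 − 7 = 158.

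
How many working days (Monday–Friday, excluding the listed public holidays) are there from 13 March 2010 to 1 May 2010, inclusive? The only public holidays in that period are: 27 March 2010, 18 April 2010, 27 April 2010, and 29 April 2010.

33 working days

13 March 2010 is a Saturday.
That's 50 days from start to end, counting both.
50 = 7 × 7 + 1, so there are 7 full weeks plus 1 extra day.
Each full week contributes 5 weekdays (Mon–Fri): 7 × 5 = 35.
The 1 extra day is Saturday — none qualify.
Total: 35 + 0 = 35.
Holidays: 27 March 2010 (Sat); 18 April 2010 (Sun); 27 April 2010 (Tue); 29 April 2010 (Thu).
2 of the 4 holidays fall on weekdays; the rest are weekends and were already excluded.
Business days: 35 − 2 = 33.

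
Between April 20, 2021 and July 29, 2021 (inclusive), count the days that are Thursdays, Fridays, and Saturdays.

April 20, 2021 is a Tuesday.
The range spans 101 days (inclusive of both endpoints).
101 = 7 × 14 + 3, so there are 14 full weeks plus 3 extra days.
Each full week contributes 3 days from the set (Thu, Fri, Sat): 14 × 3 = 42.
The 3 extra days are Tue, Wed, Thu — 1 of them qualifies.
Total: 42 + 1 = 43.

43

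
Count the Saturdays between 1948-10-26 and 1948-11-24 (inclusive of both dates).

1948-10-26 is a Tuesday.
From 1948-10-26 to 1948-11-24 is 30 days inclusive.
30 = 7 × 4 + 2, so there are 4 full weeks plus 2 extra days.
Each full week contributes one Saturday: 4 so far.
The 2 extra days are Tuesday, Wednesday — none qualify.
Total: 4 + 0 = 4.

4 Saturdays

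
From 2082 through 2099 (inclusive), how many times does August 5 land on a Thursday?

3

Day of week of August 5 in each year:
2082: Wed, 2083: Thu ✓, 2084: Sat, 2085: Sun, 2086: Mon, 2087: Tue, 2088: Thu ✓, 2089: Fri, 2090: Sat, 2091: Sun, 2092: Tue, 2093: Wed, 2094: Thu ✓, 2095: Fri, 2096: Sun, 2097: Mon, 2098: Tue, 2099: Wed
Thursdays: 2083, 2088, 2094.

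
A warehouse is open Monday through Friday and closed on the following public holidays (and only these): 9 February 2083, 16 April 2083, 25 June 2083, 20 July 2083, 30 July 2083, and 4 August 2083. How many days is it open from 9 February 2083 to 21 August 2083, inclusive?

133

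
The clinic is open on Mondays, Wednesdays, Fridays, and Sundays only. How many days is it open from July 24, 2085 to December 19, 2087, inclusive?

502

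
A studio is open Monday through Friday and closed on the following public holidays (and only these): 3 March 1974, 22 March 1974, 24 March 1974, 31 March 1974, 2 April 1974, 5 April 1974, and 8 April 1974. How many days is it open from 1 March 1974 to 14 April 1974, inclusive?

27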